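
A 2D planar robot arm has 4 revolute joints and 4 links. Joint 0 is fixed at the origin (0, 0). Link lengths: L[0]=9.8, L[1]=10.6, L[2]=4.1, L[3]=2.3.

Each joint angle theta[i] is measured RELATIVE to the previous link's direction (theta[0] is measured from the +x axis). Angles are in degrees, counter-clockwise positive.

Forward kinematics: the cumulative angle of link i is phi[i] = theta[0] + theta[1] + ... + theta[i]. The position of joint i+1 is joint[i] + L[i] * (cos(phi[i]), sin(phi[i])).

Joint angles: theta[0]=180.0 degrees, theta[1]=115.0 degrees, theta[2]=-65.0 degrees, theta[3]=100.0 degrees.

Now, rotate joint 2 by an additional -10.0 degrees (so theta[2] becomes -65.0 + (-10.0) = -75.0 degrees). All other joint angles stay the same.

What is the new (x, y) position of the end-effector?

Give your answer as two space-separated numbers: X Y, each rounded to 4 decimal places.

joint[0] = (0.0000, 0.0000)  (base)
link 0: phi[0] = 180 = 180 deg
  cos(180 deg) = -1.0000, sin(180 deg) = 0.0000
  joint[1] = (0.0000, 0.0000) + 9.8 * (-1.0000, 0.0000) = (0.0000 + -9.8000, 0.0000 + 0.0000) = (-9.8000, 0.0000)
link 1: phi[1] = 180 + 115 = 295 deg
  cos(295 deg) = 0.4226, sin(295 deg) = -0.9063
  joint[2] = (-9.8000, 0.0000) + 10.6 * (0.4226, -0.9063) = (-9.8000 + 4.4798, 0.0000 + -9.6069) = (-5.3202, -9.6069)
link 2: phi[2] = 180 + 115 + -75 = 220 deg
  cos(220 deg) = -0.7660, sin(220 deg) = -0.6428
  joint[3] = (-5.3202, -9.6069) + 4.1 * (-0.7660, -0.6428) = (-5.3202 + -3.1408, -9.6069 + -2.6354) = (-8.4610, -12.2423)
link 3: phi[3] = 180 + 115 + -75 + 100 = 320 deg
  cos(320 deg) = 0.7660, sin(320 deg) = -0.6428
  joint[4] = (-8.4610, -12.2423) + 2.3 * (0.7660, -0.6428) = (-8.4610 + 1.7619, -12.2423 + -1.4784) = (-6.6991, -13.7207)
End effector: (-6.6991, -13.7207)

Answer: -6.6991 -13.7207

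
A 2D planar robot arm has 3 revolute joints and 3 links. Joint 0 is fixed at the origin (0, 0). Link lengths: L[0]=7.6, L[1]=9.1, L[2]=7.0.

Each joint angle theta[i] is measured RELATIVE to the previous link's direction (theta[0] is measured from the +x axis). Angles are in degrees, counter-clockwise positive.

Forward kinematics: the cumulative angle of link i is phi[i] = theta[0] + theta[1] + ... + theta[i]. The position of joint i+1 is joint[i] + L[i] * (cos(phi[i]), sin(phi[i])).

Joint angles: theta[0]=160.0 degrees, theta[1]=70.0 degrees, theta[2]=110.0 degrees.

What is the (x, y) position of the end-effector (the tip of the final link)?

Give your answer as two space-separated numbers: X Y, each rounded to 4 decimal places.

Answer: -6.4132 -6.7658

Derivation:
joint[0] = (0.0000, 0.0000)  (base)
link 0: phi[0] = 160 = 160 deg
  cos(160 deg) = -0.9397, sin(160 deg) = 0.3420
  joint[1] = (0.0000, 0.0000) + 7.6 * (-0.9397, 0.3420) = (0.0000 + -7.1417, 0.0000 + 2.5994) = (-7.1417, 2.5994)
link 1: phi[1] = 160 + 70 = 230 deg
  cos(230 deg) = -0.6428, sin(230 deg) = -0.7660
  joint[2] = (-7.1417, 2.5994) + 9.1 * (-0.6428, -0.7660) = (-7.1417 + -5.8494, 2.5994 + -6.9710) = (-12.9910, -4.3717)
link 2: phi[2] = 160 + 70 + 110 = 340 deg
  cos(340 deg) = 0.9397, sin(340 deg) = -0.3420
  joint[3] = (-12.9910, -4.3717) + 7 * (0.9397, -0.3420) = (-12.9910 + 6.5778, -4.3717 + -2.3941) = (-6.4132, -6.7658)
End effector: (-6.4132, -6.7658)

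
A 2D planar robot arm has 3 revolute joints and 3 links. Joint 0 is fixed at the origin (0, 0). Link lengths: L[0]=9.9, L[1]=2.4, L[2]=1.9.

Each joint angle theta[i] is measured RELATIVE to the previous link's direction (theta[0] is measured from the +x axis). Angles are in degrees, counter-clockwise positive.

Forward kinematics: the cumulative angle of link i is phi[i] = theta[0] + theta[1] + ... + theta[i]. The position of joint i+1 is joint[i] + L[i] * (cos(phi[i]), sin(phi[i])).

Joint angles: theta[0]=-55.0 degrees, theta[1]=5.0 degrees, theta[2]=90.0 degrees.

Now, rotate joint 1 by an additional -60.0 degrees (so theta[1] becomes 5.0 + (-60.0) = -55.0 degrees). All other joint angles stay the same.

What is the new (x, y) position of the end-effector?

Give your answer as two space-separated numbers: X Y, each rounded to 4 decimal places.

Answer: 6.6430 -11.0147

Derivation:
joint[0] = (0.0000, 0.0000)  (base)
link 0: phi[0] = -55 = -55 deg
  cos(-55 deg) = 0.5736, sin(-55 deg) = -0.8192
  joint[1] = (0.0000, 0.0000) + 9.9 * (0.5736, -0.8192) = (0.0000 + 5.6784, 0.0000 + -8.1096) = (5.6784, -8.1096)
link 1: phi[1] = -55 + -55 = -110 deg
  cos(-110 deg) = -0.3420, sin(-110 deg) = -0.9397
  joint[2] = (5.6784, -8.1096) + 2.4 * (-0.3420, -0.9397) = (5.6784 + -0.8208, -8.1096 + -2.2553) = (4.8576, -10.3649)
link 2: phi[2] = -55 + -55 + 90 = -20 deg
  cos(-20 deg) = 0.9397, sin(-20 deg) = -0.3420
  joint[3] = (4.8576, -10.3649) + 1.9 * (0.9397, -0.3420) = (4.8576 + 1.7854, -10.3649 + -0.6498) = (6.6430, -11.0147)
End effector: (6.6430, -11.0147)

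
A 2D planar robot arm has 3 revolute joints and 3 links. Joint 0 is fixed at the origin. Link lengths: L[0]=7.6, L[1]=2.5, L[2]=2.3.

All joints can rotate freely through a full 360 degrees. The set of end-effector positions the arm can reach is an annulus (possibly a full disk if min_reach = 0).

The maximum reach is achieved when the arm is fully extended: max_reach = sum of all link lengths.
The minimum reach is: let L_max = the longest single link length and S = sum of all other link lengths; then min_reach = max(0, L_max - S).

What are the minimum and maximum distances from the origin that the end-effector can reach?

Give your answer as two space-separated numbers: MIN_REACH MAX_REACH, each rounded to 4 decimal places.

Answer: 2.8000 12.4000

Derivation:
Link lengths: [7.6, 2.5, 2.3]
max_reach = 7.6 + 2.5 + 2.3 = 12.4
L_max = max([7.6, 2.5, 2.3]) = 7.6
S (sum of others) = 12.4 - 7.6 = 4.8
min_reach = max(0, 7.6 - 4.8) = max(0, 2.8) = 2.8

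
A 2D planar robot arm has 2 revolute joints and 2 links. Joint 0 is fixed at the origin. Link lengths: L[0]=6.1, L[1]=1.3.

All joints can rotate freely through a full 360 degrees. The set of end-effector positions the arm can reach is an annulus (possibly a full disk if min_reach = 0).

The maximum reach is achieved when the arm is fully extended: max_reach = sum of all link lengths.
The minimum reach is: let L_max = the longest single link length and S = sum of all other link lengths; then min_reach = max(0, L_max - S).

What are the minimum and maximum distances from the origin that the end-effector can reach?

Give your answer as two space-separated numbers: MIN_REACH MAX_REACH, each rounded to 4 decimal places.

Answer: 4.8000 7.4000

Derivation:
Link lengths: [6.1, 1.3]
max_reach = 6.1 + 1.3 = 7.4
L_max = max([6.1, 1.3]) = 6.1
S (sum of others) = 7.4 - 6.1 = 1.3
min_reach = max(0, 6.1 - 1.3) = max(0, 4.8) = 4.8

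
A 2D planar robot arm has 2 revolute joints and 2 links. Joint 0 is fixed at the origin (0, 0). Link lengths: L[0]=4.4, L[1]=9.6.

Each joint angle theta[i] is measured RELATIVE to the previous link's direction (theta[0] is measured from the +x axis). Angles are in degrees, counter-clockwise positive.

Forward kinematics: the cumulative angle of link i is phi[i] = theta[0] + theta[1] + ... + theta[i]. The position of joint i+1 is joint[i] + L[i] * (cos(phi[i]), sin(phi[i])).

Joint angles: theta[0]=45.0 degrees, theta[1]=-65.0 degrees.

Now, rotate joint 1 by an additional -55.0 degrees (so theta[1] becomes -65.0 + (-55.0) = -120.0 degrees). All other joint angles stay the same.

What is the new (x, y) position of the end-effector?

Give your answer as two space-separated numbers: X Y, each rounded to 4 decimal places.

joint[0] = (0.0000, 0.0000)  (base)
link 0: phi[0] = 45 = 45 deg
  cos(45 deg) = 0.7071, sin(45 deg) = 0.7071
  joint[1] = (0.0000, 0.0000) + 4.4 * (0.7071, 0.7071) = (0.0000 + 3.1113, 0.0000 + 3.1113) = (3.1113, 3.1113)
link 1: phi[1] = 45 + -120 = -75 deg
  cos(-75 deg) = 0.2588, sin(-75 deg) = -0.9659
  joint[2] = (3.1113, 3.1113) + 9.6 * (0.2588, -0.9659) = (3.1113 + 2.4847, 3.1113 + -9.2729) = (5.5959, -6.1616)
End effector: (5.5959, -6.1616)

Answer: 5.5959 -6.1616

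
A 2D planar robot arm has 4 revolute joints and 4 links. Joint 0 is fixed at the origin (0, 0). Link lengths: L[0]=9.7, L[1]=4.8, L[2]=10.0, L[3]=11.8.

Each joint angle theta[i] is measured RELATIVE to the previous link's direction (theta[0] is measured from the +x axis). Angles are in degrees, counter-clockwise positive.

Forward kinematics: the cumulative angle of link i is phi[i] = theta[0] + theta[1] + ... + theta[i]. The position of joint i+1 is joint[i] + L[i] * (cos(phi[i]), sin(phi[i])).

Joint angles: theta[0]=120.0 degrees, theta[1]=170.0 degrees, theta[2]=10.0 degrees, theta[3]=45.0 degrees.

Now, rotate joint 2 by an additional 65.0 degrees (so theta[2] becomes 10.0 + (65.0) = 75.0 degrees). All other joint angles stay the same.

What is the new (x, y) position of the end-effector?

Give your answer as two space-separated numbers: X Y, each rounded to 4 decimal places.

joint[0] = (0.0000, 0.0000)  (base)
link 0: phi[0] = 120 = 120 deg
  cos(120 deg) = -0.5000, sin(120 deg) = 0.8660
  joint[1] = (0.0000, 0.0000) + 9.7 * (-0.5000, 0.8660) = (0.0000 + -4.8500, 0.0000 + 8.4004) = (-4.8500, 8.4004)
link 1: phi[1] = 120 + 170 = 290 deg
  cos(290 deg) = 0.3420, sin(290 deg) = -0.9397
  joint[2] = (-4.8500, 8.4004) + 4.8 * (0.3420, -0.9397) = (-4.8500 + 1.6417, 8.4004 + -4.5105) = (-3.2083, 3.8899)
link 2: phi[2] = 120 + 170 + 75 = 365 deg
  cos(365 deg) = 0.9962, sin(365 deg) = 0.0872
  joint[3] = (-3.2083, 3.8899) + 10 * (0.9962, 0.0872) = (-3.2083 + 9.9619, 3.8899 + 0.8716) = (6.7536, 4.7615)
link 3: phi[3] = 120 + 170 + 75 + 45 = 410 deg
  cos(410 deg) = 0.6428, sin(410 deg) = 0.7660
  joint[4] = (6.7536, 4.7615) + 11.8 * (0.6428, 0.7660) = (6.7536 + 7.5849, 4.7615 + 9.0393) = (14.3385, 13.8008)
End effector: (14.3385, 13.8008)

Answer: 14.3385 13.8008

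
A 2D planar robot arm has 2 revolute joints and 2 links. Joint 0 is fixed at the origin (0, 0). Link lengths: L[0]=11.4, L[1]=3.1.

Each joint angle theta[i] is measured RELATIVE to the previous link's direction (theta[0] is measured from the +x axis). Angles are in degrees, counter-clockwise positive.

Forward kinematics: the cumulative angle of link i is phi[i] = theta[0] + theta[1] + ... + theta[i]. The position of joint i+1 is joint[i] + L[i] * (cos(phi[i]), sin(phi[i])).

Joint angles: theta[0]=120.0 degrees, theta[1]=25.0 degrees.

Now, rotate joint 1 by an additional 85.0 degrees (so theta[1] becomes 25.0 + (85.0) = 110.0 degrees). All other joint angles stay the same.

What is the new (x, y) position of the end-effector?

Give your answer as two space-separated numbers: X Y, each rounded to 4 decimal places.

Answer: -7.6926 7.4980

Derivation:
joint[0] = (0.0000, 0.0000)  (base)
link 0: phi[0] = 120 = 120 deg
  cos(120 deg) = -0.5000, sin(120 deg) = 0.8660
  joint[1] = (0.0000, 0.0000) + 11.4 * (-0.5000, 0.8660) = (0.0000 + -5.7000, 0.0000 + 9.8727) = (-5.7000, 9.8727)
link 1: phi[1] = 120 + 110 = 230 deg
  cos(230 deg) = -0.6428, sin(230 deg) = -0.7660
  joint[2] = (-5.7000, 9.8727) + 3.1 * (-0.6428, -0.7660) = (-5.7000 + -1.9926, 9.8727 + -2.3747) = (-7.6926, 7.4980)
End effector: (-7.6926, 7.4980)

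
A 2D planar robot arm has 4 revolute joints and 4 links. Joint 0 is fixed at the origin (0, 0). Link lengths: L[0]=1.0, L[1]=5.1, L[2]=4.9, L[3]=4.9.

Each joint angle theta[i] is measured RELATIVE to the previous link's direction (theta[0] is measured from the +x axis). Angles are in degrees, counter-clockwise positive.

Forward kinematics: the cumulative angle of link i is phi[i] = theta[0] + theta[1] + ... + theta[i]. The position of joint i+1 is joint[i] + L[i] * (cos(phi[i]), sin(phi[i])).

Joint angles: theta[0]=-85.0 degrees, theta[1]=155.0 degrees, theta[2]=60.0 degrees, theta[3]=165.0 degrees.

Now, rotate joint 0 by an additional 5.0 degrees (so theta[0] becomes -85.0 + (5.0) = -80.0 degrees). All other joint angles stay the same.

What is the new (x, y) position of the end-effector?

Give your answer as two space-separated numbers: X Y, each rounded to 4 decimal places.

joint[0] = (0.0000, 0.0000)  (base)
link 0: phi[0] = -80 = -80 deg
  cos(-80 deg) = 0.1736, sin(-80 deg) = -0.9848
  joint[1] = (0.0000, 0.0000) + 1 * (0.1736, -0.9848) = (0.0000 + 0.1736, 0.0000 + -0.9848) = (0.1736, -0.9848)
link 1: phi[1] = -80 + 155 = 75 deg
  cos(75 deg) = 0.2588, sin(75 deg) = 0.9659
  joint[2] = (0.1736, -0.9848) + 5.1 * (0.2588, 0.9659) = (0.1736 + 1.3200, -0.9848 + 4.9262) = (1.4936, 3.9414)
link 2: phi[2] = -80 + 155 + 60 = 135 deg
  cos(135 deg) = -0.7071, sin(135 deg) = 0.7071
  joint[3] = (1.4936, 3.9414) + 4.9 * (-0.7071, 0.7071) = (1.4936 + -3.4648, 3.9414 + 3.4648) = (-1.9712, 7.4062)
link 3: phi[3] = -80 + 155 + 60 + 165 = 300 deg
  cos(300 deg) = 0.5000, sin(300 deg) = -0.8660
  joint[4] = (-1.9712, 7.4062) + 4.9 * (0.5000, -0.8660) = (-1.9712 + 2.4500, 7.4062 + -4.2435) = (0.4788, 3.1627)
End effector: (0.4788, 3.1627)

Answer: 0.4788 3.1627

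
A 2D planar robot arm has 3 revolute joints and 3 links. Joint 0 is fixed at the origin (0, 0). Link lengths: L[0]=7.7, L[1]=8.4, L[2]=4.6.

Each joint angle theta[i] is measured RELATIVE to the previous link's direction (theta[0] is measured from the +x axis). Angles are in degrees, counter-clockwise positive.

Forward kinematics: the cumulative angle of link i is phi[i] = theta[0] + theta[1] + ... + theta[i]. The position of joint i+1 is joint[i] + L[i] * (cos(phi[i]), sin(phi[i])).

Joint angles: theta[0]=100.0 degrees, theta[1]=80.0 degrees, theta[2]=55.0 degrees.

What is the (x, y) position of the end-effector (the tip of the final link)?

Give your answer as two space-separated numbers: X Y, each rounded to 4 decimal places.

Answer: -12.3755 3.8149

Derivation:
joint[0] = (0.0000, 0.0000)  (base)
link 0: phi[0] = 100 = 100 deg
  cos(100 deg) = -0.1736, sin(100 deg) = 0.9848
  joint[1] = (0.0000, 0.0000) + 7.7 * (-0.1736, 0.9848) = (0.0000 + -1.3371, 0.0000 + 7.5830) = (-1.3371, 7.5830)
link 1: phi[1] = 100 + 80 = 180 deg
  cos(180 deg) = -1.0000, sin(180 deg) = 0.0000
  joint[2] = (-1.3371, 7.5830) + 8.4 * (-1.0000, 0.0000) = (-1.3371 + -8.4000, 7.5830 + 0.0000) = (-9.7371, 7.5830)
link 2: phi[2] = 100 + 80 + 55 = 235 deg
  cos(235 deg) = -0.5736, sin(235 deg) = -0.8192
  joint[3] = (-9.7371, 7.5830) + 4.6 * (-0.5736, -0.8192) = (-9.7371 + -2.6385, 7.5830 + -3.7681) = (-12.3755, 3.8149)
End effector: (-12.3755, 3.8149)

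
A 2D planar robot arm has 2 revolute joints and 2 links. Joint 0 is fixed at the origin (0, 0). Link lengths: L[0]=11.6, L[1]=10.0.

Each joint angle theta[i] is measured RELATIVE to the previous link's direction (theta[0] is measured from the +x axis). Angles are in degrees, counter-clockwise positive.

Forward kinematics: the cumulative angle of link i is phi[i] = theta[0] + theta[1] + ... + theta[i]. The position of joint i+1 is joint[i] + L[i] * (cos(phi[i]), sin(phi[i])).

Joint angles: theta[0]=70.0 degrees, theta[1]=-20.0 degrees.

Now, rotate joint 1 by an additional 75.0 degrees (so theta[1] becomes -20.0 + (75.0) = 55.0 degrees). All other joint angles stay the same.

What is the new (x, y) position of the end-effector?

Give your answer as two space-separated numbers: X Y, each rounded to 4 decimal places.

joint[0] = (0.0000, 0.0000)  (base)
link 0: phi[0] = 70 = 70 deg
  cos(70 deg) = 0.3420, sin(70 deg) = 0.9397
  joint[1] = (0.0000, 0.0000) + 11.6 * (0.3420, 0.9397) = (0.0000 + 3.9674, 0.0000 + 10.9004) = (3.9674, 10.9004)
link 1: phi[1] = 70 + 55 = 125 deg
  cos(125 deg) = -0.5736, sin(125 deg) = 0.8192
  joint[2] = (3.9674, 10.9004) + 10 * (-0.5736, 0.8192) = (3.9674 + -5.7358, 10.9004 + 8.1915) = (-1.7683, 19.0920)
End effector: (-1.7683, 19.0920)

Answer: -1.7683 19.0920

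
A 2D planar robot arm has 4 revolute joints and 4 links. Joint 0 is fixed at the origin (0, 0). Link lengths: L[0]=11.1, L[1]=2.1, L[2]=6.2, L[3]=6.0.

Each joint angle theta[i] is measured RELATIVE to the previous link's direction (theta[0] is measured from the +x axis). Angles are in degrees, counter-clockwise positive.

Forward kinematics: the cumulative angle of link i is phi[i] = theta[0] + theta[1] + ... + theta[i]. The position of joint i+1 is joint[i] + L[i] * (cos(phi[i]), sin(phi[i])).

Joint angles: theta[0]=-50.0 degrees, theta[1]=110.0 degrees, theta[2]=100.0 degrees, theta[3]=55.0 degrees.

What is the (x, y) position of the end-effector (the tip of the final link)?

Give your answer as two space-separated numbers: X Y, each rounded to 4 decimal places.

Answer: -2.5561 -8.0054

Derivation:
joint[0] = (0.0000, 0.0000)  (base)
link 0: phi[0] = -50 = -50 deg
  cos(-50 deg) = 0.6428, sin(-50 deg) = -0.7660
  joint[1] = (0.0000, 0.0000) + 11.1 * (0.6428, -0.7660) = (0.0000 + 7.1349, 0.0000 + -8.5031) = (7.1349, -8.5031)
link 1: phi[1] = -50 + 110 = 60 deg
  cos(60 deg) = 0.5000, sin(60 deg) = 0.8660
  joint[2] = (7.1349, -8.5031) + 2.1 * (0.5000, 0.8660) = (7.1349 + 1.0500, -8.5031 + 1.8187) = (8.1849, -6.6844)
link 2: phi[2] = -50 + 110 + 100 = 160 deg
  cos(160 deg) = -0.9397, sin(160 deg) = 0.3420
  joint[3] = (8.1849, -6.6844) + 6.2 * (-0.9397, 0.3420) = (8.1849 + -5.8261, -6.6844 + 2.1205) = (2.3588, -4.5639)
link 3: phi[3] = -50 + 110 + 100 + 55 = 215 deg
  cos(215 deg) = -0.8192, sin(215 deg) = -0.5736
  joint[4] = (2.3588, -4.5639) + 6 * (-0.8192, -0.5736) = (2.3588 + -4.9149, -4.5639 + -3.4415) = (-2.5561, -8.0054)
End effector: (-2.5561, -8.0054)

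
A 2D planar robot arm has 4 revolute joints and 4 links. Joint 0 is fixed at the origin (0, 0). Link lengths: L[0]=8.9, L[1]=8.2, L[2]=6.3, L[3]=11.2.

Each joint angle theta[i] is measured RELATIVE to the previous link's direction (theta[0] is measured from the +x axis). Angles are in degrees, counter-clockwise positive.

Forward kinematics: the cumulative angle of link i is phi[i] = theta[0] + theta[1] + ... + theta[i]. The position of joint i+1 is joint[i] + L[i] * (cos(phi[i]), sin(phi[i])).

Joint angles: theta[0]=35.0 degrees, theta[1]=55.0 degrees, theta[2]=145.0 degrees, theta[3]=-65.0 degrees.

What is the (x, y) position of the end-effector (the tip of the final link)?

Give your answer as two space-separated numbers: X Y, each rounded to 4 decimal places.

Answer: -7.3529 10.0890

Derivation:
joint[0] = (0.0000, 0.0000)  (base)
link 0: phi[0] = 35 = 35 deg
  cos(35 deg) = 0.8192, sin(35 deg) = 0.5736
  joint[1] = (0.0000, 0.0000) + 8.9 * (0.8192, 0.5736) = (0.0000 + 7.2905, 0.0000 + 5.1048) = (7.2905, 5.1048)
link 1: phi[1] = 35 + 55 = 90 deg
  cos(90 deg) = 0.0000, sin(90 deg) = 1.0000
  joint[2] = (7.2905, 5.1048) + 8.2 * (0.0000, 1.0000) = (7.2905 + 0.0000, 5.1048 + 8.2000) = (7.2905, 13.3048)
link 2: phi[2] = 35 + 55 + 145 = 235 deg
  cos(235 deg) = -0.5736, sin(235 deg) = -0.8192
  joint[3] = (7.2905, 13.3048) + 6.3 * (-0.5736, -0.8192) = (7.2905 + -3.6135, 13.3048 + -5.1607) = (3.6769, 8.1442)
link 3: phi[3] = 35 + 55 + 145 + -65 = 170 deg
  cos(170 deg) = -0.9848, sin(170 deg) = 0.1736
  joint[4] = (3.6769, 8.1442) + 11.2 * (-0.9848, 0.1736) = (3.6769 + -11.0298, 8.1442 + 1.9449) = (-7.3529, 10.0890)
End effector: (-7.3529, 10.0890)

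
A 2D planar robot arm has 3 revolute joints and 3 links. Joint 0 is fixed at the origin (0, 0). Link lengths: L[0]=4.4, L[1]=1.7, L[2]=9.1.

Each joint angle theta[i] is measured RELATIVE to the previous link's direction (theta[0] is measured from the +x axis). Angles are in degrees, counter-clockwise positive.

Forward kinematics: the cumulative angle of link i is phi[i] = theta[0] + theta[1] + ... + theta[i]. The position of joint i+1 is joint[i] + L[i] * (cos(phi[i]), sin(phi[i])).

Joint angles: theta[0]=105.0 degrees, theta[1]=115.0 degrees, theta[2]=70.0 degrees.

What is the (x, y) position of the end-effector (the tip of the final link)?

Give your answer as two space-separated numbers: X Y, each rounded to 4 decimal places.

joint[0] = (0.0000, 0.0000)  (base)
link 0: phi[0] = 105 = 105 deg
  cos(105 deg) = -0.2588, sin(105 deg) = 0.9659
  joint[1] = (0.0000, 0.0000) + 4.4 * (-0.2588, 0.9659) = (0.0000 + -1.1388, 0.0000 + 4.2501) = (-1.1388, 4.2501)
link 1: phi[1] = 105 + 115 = 220 deg
  cos(220 deg) = -0.7660, sin(220 deg) = -0.6428
  joint[2] = (-1.1388, 4.2501) + 1.7 * (-0.7660, -0.6428) = (-1.1388 + -1.3023, 4.2501 + -1.0927) = (-2.4411, 3.1573)
link 2: phi[2] = 105 + 115 + 70 = 290 deg
  cos(290 deg) = 0.3420, sin(290 deg) = -0.9397
  joint[3] = (-2.4411, 3.1573) + 9.1 * (0.3420, -0.9397) = (-2.4411 + 3.1124, 3.1573 + -8.5512) = (0.6713, -5.3939)
End effector: (0.6713, -5.3939)

Answer: 0.6713 -5.3939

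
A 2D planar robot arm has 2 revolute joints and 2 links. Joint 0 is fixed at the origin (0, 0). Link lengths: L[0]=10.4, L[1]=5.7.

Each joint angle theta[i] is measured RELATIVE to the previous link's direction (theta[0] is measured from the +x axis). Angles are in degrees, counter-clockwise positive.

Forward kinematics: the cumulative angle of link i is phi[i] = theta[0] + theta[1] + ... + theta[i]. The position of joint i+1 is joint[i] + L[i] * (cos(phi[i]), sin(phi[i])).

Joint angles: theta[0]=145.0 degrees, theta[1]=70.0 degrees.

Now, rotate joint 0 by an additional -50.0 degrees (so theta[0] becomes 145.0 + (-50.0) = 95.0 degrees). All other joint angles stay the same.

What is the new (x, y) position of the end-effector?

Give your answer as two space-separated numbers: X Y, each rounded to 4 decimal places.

joint[0] = (0.0000, 0.0000)  (base)
link 0: phi[0] = 95 = 95 deg
  cos(95 deg) = -0.0872, sin(95 deg) = 0.9962
  joint[1] = (0.0000, 0.0000) + 10.4 * (-0.0872, 0.9962) = (0.0000 + -0.9064, 0.0000 + 10.3604) = (-0.9064, 10.3604)
link 1: phi[1] = 95 + 70 = 165 deg
  cos(165 deg) = -0.9659, sin(165 deg) = 0.2588
  joint[2] = (-0.9064, 10.3604) + 5.7 * (-0.9659, 0.2588) = (-0.9064 + -5.5058, 10.3604 + 1.4753) = (-6.4122, 11.8357)
End effector: (-6.4122, 11.8357)

Answer: -6.4122 11.8357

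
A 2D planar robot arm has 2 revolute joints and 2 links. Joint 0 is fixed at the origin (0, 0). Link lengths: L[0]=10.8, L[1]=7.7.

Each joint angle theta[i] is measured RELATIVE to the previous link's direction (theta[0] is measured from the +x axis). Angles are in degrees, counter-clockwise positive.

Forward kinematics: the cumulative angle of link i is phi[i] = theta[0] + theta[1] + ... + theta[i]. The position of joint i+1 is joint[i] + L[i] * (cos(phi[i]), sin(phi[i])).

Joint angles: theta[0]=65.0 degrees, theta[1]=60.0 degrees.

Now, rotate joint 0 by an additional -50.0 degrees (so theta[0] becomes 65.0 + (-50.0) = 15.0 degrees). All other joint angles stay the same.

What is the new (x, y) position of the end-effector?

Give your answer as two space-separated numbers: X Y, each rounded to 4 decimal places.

Answer: 12.4249 10.2329

Derivation:
joint[0] = (0.0000, 0.0000)  (base)
link 0: phi[0] = 15 = 15 deg
  cos(15 deg) = 0.9659, sin(15 deg) = 0.2588
  joint[1] = (0.0000, 0.0000) + 10.8 * (0.9659, 0.2588) = (0.0000 + 10.4320, 0.0000 + 2.7952) = (10.4320, 2.7952)
link 1: phi[1] = 15 + 60 = 75 deg
  cos(75 deg) = 0.2588, sin(75 deg) = 0.9659
  joint[2] = (10.4320, 2.7952) + 7.7 * (0.2588, 0.9659) = (10.4320 + 1.9929, 2.7952 + 7.4376) = (12.4249, 10.2329)
End effector: (12.4249, 10.2329)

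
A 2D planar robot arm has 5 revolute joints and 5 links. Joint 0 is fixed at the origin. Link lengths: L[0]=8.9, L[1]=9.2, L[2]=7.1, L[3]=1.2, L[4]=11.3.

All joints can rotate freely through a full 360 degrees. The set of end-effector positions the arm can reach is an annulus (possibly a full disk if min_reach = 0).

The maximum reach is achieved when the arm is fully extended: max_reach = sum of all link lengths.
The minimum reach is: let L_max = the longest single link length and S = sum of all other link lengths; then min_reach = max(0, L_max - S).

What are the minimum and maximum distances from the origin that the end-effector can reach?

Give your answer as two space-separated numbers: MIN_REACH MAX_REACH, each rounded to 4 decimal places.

Link lengths: [8.9, 9.2, 7.1, 1.2, 11.3]
max_reach = 8.9 + 9.2 + 7.1 + 1.2 + 11.3 = 37.7
L_max = max([8.9, 9.2, 7.1, 1.2, 11.3]) = 11.3
S (sum of others) = 37.7 - 11.3 = 26.4
min_reach = max(0, 11.3 - 26.4) = max(0, -15.1) = 0

Answer: 0.0000 37.7000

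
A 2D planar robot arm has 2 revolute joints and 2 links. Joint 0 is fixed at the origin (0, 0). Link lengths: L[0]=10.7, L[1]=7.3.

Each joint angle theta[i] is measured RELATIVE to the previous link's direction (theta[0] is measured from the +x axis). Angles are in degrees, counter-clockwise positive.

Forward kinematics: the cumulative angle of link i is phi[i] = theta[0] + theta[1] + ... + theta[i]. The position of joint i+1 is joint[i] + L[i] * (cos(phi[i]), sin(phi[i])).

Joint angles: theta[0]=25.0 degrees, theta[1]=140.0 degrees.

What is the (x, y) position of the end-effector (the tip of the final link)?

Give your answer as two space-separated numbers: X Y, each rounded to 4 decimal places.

Answer: 2.6462 6.4114

Derivation:
joint[0] = (0.0000, 0.0000)  (base)
link 0: phi[0] = 25 = 25 deg
  cos(25 deg) = 0.9063, sin(25 deg) = 0.4226
  joint[1] = (0.0000, 0.0000) + 10.7 * (0.9063, 0.4226) = (0.0000 + 9.6975, 0.0000 + 4.5220) = (9.6975, 4.5220)
link 1: phi[1] = 25 + 140 = 165 deg
  cos(165 deg) = -0.9659, sin(165 deg) = 0.2588
  joint[2] = (9.6975, 4.5220) + 7.3 * (-0.9659, 0.2588) = (9.6975 + -7.0513, 4.5220 + 1.8894) = (2.6462, 6.4114)
End effector: (2.6462, 6.4114)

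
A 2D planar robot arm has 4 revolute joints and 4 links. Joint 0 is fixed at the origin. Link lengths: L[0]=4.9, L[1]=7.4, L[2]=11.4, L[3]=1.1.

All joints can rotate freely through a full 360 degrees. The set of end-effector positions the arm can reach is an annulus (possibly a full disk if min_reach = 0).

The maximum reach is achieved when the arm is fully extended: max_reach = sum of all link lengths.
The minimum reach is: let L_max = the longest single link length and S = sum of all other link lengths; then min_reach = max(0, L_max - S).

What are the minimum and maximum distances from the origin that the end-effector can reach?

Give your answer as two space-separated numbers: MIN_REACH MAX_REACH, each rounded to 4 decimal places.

Link lengths: [4.9, 7.4, 11.4, 1.1]
max_reach = 4.9 + 7.4 + 11.4 + 1.1 = 24.8
L_max = max([4.9, 7.4, 11.4, 1.1]) = 11.4
S (sum of others) = 24.8 - 11.4 = 13.4
min_reach = max(0, 11.4 - 13.4) = max(0, -2) = 0

Answer: 0.0000 24.8000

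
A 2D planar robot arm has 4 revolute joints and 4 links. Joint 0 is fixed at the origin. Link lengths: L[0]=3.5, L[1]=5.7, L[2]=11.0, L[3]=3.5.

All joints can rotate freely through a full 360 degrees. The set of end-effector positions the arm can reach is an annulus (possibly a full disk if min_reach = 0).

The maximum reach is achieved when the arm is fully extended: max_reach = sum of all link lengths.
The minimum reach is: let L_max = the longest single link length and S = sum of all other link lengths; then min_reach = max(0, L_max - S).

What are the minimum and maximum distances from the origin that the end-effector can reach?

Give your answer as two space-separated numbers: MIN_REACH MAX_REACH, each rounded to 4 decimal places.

Link lengths: [3.5, 5.7, 11.0, 3.5]
max_reach = 3.5 + 5.7 + 11 + 3.5 = 23.7
L_max = max([3.5, 5.7, 11.0, 3.5]) = 11
S (sum of others) = 23.7 - 11 = 12.7
min_reach = max(0, 11 - 12.7) = max(0, -1.7) = 0

Answer: 0.0000 23.7000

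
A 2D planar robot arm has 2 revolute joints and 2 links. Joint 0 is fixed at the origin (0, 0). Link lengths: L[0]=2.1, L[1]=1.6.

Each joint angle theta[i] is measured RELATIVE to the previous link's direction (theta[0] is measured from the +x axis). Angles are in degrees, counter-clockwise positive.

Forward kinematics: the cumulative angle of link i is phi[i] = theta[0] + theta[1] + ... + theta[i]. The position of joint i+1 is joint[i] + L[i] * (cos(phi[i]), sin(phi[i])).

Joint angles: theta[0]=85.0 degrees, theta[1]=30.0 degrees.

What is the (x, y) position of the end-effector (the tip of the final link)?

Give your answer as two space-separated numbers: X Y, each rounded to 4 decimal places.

Answer: -0.4932 3.5421

Derivation:
joint[0] = (0.0000, 0.0000)  (base)
link 0: phi[0] = 85 = 85 deg
  cos(85 deg) = 0.0872, sin(85 deg) = 0.9962
  joint[1] = (0.0000, 0.0000) + 2.1 * (0.0872, 0.9962) = (0.0000 + 0.1830, 0.0000 + 2.0920) = (0.1830, 2.0920)
link 1: phi[1] = 85 + 30 = 115 deg
  cos(115 deg) = -0.4226, sin(115 deg) = 0.9063
  joint[2] = (0.1830, 2.0920) + 1.6 * (-0.4226, 0.9063) = (0.1830 + -0.6762, 2.0920 + 1.4501) = (-0.4932, 3.5421)
End effector: (-0.4932, 3.5421)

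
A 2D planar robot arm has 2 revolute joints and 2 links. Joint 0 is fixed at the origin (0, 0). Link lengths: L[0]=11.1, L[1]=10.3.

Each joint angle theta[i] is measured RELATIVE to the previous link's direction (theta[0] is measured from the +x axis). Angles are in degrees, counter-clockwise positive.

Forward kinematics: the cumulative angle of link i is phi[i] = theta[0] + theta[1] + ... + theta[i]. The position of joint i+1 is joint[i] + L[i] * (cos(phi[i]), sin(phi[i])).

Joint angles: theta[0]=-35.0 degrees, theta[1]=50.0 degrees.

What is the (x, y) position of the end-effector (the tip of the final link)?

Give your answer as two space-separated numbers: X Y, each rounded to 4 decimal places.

joint[0] = (0.0000, 0.0000)  (base)
link 0: phi[0] = -35 = -35 deg
  cos(-35 deg) = 0.8192, sin(-35 deg) = -0.5736
  joint[1] = (0.0000, 0.0000) + 11.1 * (0.8192, -0.5736) = (0.0000 + 9.0926, 0.0000 + -6.3667) = (9.0926, -6.3667)
link 1: phi[1] = -35 + 50 = 15 deg
  cos(15 deg) = 0.9659, sin(15 deg) = 0.2588
  joint[2] = (9.0926, -6.3667) + 10.3 * (0.9659, 0.2588) = (9.0926 + 9.9490, -6.3667 + 2.6658) = (19.0416, -3.7009)
End effector: (19.0416, -3.7009)

Answer: 19.0416 -3.7009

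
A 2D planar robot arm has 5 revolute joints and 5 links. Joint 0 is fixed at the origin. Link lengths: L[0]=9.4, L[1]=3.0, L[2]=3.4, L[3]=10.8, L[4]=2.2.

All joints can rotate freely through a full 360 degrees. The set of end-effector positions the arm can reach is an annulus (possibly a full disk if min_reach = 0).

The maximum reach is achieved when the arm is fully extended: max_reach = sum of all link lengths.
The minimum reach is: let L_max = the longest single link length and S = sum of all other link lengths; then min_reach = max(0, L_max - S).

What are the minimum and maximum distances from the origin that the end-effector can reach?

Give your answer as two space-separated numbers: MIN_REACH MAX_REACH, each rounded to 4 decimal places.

Link lengths: [9.4, 3.0, 3.4, 10.8, 2.2]
max_reach = 9.4 + 3 + 3.4 + 10.8 + 2.2 = 28.8
L_max = max([9.4, 3.0, 3.4, 10.8, 2.2]) = 10.8
S (sum of others) = 28.8 - 10.8 = 18
min_reach = max(0, 10.8 - 18) = max(0, -7.2) = 0

Answer: 0.0000 28.8000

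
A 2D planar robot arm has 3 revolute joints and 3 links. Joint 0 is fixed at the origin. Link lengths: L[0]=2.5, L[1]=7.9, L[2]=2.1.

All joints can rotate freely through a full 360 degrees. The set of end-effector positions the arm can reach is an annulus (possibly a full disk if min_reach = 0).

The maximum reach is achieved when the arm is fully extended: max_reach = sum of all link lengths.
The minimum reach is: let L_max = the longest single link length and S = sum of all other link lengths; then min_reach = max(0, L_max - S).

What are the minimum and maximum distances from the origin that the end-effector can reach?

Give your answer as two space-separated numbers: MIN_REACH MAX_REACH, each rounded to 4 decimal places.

Answer: 3.3000 12.5000

Derivation:
Link lengths: [2.5, 7.9, 2.1]
max_reach = 2.5 + 7.9 + 2.1 = 12.5
L_max = max([2.5, 7.9, 2.1]) = 7.9
S (sum of others) = 12.5 - 7.9 = 4.6
min_reach = max(0, 7.9 - 4.6) = max(0, 3.3) = 3.3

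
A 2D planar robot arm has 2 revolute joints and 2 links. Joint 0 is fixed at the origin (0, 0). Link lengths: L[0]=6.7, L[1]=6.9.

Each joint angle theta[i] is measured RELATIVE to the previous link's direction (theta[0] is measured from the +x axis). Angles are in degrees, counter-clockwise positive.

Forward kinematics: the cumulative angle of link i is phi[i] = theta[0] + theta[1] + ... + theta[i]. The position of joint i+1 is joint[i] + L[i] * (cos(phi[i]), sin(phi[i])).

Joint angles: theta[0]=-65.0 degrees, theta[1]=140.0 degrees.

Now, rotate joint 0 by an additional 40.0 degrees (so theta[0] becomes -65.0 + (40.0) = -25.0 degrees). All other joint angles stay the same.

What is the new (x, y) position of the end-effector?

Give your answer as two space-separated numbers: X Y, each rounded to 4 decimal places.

joint[0] = (0.0000, 0.0000)  (base)
link 0: phi[0] = -25 = -25 deg
  cos(-25 deg) = 0.9063, sin(-25 deg) = -0.4226
  joint[1] = (0.0000, 0.0000) + 6.7 * (0.9063, -0.4226) = (0.0000 + 6.0723, 0.0000 + -2.8315) = (6.0723, -2.8315)
link 1: phi[1] = -25 + 140 = 115 deg
  cos(115 deg) = -0.4226, sin(115 deg) = 0.9063
  joint[2] = (6.0723, -2.8315) + 6.9 * (-0.4226, 0.9063) = (6.0723 + -2.9161, -2.8315 + 6.2535) = (3.1562, 3.4220)
End effector: (3.1562, 3.4220)

Answer: 3.1562 3.4220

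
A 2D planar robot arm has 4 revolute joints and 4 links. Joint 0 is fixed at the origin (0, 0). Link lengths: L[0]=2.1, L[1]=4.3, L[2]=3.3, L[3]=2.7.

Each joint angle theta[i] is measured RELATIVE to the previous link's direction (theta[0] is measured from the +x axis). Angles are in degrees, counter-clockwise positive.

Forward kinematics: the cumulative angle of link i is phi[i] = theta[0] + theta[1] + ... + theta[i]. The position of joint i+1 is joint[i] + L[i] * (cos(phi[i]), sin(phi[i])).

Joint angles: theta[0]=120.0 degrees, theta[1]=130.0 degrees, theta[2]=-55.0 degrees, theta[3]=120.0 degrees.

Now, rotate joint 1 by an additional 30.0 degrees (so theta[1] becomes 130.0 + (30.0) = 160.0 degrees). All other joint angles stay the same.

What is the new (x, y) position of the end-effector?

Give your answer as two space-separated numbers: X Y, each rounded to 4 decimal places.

joint[0] = (0.0000, 0.0000)  (base)
link 0: phi[0] = 120 = 120 deg
  cos(120 deg) = -0.5000, sin(120 deg) = 0.8660
  joint[1] = (0.0000, 0.0000) + 2.1 * (-0.5000, 0.8660) = (0.0000 + -1.0500, 0.0000 + 1.8187) = (-1.0500, 1.8187)
link 1: phi[1] = 120 + 160 = 280 deg
  cos(280 deg) = 0.1736, sin(280 deg) = -0.9848
  joint[2] = (-1.0500, 1.8187) + 4.3 * (0.1736, -0.9848) = (-1.0500 + 0.7467, 1.8187 + -4.2347) = (-0.3033, -2.4160)
link 2: phi[2] = 120 + 160 + -55 = 225 deg
  cos(225 deg) = -0.7071, sin(225 deg) = -0.7071
  joint[3] = (-0.3033, -2.4160) + 3.3 * (-0.7071, -0.7071) = (-0.3033 + -2.3335, -2.4160 + -2.3335) = (-2.6368, -4.7495)
link 3: phi[3] = 120 + 160 + -55 + 120 = 345 deg
  cos(345 deg) = 0.9659, sin(345 deg) = -0.2588
  joint[4] = (-2.6368, -4.7495) + 2.7 * (0.9659, -0.2588) = (-2.6368 + 2.6080, -4.7495 + -0.6988) = (-0.0288, -5.4483)
End effector: (-0.0288, -5.4483)

Answer: -0.0288 -5.4483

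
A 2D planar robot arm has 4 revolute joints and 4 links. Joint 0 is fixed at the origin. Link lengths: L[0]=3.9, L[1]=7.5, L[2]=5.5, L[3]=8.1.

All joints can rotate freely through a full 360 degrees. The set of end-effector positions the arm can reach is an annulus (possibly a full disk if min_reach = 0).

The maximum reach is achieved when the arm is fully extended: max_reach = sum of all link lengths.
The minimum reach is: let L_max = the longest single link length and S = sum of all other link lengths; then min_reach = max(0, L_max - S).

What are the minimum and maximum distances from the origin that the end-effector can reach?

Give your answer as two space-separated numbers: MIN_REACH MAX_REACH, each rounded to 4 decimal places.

Answer: 0.0000 25.0000

Derivation:
Link lengths: [3.9, 7.5, 5.5, 8.1]
max_reach = 3.9 + 7.5 + 5.5 + 8.1 = 25
L_max = max([3.9, 7.5, 5.5, 8.1]) = 8.1
S (sum of others) = 25 - 8.1 = 16.9
min_reach = max(0, 8.1 - 16.9) = max(0, -8.8) = 0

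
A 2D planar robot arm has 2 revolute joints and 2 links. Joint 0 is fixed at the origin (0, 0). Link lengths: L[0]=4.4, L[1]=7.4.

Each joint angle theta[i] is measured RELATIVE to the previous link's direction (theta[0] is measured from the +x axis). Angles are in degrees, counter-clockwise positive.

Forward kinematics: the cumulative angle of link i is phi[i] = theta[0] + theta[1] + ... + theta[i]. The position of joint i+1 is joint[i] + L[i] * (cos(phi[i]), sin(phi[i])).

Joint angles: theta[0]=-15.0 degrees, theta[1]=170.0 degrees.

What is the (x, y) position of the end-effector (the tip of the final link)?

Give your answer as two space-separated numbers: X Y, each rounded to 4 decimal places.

Answer: -2.4566 1.9886

Derivation:
joint[0] = (0.0000, 0.0000)  (base)
link 0: phi[0] = -15 = -15 deg
  cos(-15 deg) = 0.9659, sin(-15 deg) = -0.2588
  joint[1] = (0.0000, 0.0000) + 4.4 * (0.9659, -0.2588) = (0.0000 + 4.2501, 0.0000 + -1.1388) = (4.2501, -1.1388)
link 1: phi[1] = -15 + 170 = 155 deg
  cos(155 deg) = -0.9063, sin(155 deg) = 0.4226
  joint[2] = (4.2501, -1.1388) + 7.4 * (-0.9063, 0.4226) = (4.2501 + -6.7067, -1.1388 + 3.1274) = (-2.4566, 1.9886)
End effector: (-2.4566, 1.9886)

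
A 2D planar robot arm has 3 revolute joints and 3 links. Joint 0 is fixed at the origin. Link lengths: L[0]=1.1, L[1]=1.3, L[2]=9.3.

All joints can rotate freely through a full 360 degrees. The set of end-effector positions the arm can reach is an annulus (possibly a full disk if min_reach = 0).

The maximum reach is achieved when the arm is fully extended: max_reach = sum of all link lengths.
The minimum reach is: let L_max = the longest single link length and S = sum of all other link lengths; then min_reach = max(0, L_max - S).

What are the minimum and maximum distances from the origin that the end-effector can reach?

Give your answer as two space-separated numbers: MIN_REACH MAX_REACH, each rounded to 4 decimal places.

Answer: 6.9000 11.7000

Derivation:
Link lengths: [1.1, 1.3, 9.3]
max_reach = 1.1 + 1.3 + 9.3 = 11.7
L_max = max([1.1, 1.3, 9.3]) = 9.3
S (sum of others) = 11.7 - 9.3 = 2.4
min_reach = max(0, 9.3 - 2.4) = max(0, 6.9) = 6.9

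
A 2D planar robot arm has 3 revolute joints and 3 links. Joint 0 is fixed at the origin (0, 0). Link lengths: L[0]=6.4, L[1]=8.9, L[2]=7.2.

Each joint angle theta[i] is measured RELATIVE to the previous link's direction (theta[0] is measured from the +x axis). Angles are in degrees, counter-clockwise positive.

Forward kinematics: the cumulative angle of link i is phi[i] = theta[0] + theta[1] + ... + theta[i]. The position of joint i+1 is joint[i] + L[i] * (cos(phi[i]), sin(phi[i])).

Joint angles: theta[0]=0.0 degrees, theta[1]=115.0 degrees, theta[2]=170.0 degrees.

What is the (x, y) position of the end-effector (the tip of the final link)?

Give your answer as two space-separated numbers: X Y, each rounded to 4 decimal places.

Answer: 4.5022 1.1115

Derivation:
joint[0] = (0.0000, 0.0000)  (base)
link 0: phi[0] = 0 = 0 deg
  cos(0 deg) = 1.0000, sin(0 deg) = 0.0000
  joint[1] = (0.0000, 0.0000) + 6.4 * (1.0000, 0.0000) = (0.0000 + 6.4000, 0.0000 + 0.0000) = (6.4000, 0.0000)
link 1: phi[1] = 0 + 115 = 115 deg
  cos(115 deg) = -0.4226, sin(115 deg) = 0.9063
  joint[2] = (6.4000, 0.0000) + 8.9 * (-0.4226, 0.9063) = (6.4000 + -3.7613, 0.0000 + 8.0661) = (2.6387, 8.0661)
link 2: phi[2] = 0 + 115 + 170 = 285 deg
  cos(285 deg) = 0.2588, sin(285 deg) = -0.9659
  joint[3] = (2.6387, 8.0661) + 7.2 * (0.2588, -0.9659) = (2.6387 + 1.8635, 8.0661 + -6.9547) = (4.5022, 1.1115)
End effector: (4.5022, 1.1115)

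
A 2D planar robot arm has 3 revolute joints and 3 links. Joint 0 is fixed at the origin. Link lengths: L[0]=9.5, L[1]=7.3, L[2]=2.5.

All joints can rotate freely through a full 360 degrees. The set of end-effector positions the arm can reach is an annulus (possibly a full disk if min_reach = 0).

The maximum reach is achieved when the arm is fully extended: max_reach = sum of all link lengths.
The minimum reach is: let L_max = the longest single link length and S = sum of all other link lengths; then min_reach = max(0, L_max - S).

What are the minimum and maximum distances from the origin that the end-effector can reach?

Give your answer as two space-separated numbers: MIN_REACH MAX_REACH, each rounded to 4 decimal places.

Link lengths: [9.5, 7.3, 2.5]
max_reach = 9.5 + 7.3 + 2.5 = 19.3
L_max = max([9.5, 7.3, 2.5]) = 9.5
S (sum of others) = 19.3 - 9.5 = 9.8
min_reach = max(0, 9.5 - 9.8) = max(0, -0.3) = 0

Answer: 0.0000 19.3000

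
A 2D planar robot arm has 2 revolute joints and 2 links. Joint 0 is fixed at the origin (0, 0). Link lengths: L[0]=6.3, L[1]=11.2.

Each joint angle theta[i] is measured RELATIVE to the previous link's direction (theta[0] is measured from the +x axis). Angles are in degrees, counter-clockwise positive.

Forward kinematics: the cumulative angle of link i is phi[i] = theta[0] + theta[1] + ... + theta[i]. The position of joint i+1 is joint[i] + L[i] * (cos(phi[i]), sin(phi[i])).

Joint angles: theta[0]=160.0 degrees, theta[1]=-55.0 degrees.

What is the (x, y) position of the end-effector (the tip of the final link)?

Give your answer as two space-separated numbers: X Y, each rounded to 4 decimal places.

joint[0] = (0.0000, 0.0000)  (base)
link 0: phi[0] = 160 = 160 deg
  cos(160 deg) = -0.9397, sin(160 deg) = 0.3420
  joint[1] = (0.0000, 0.0000) + 6.3 * (-0.9397, 0.3420) = (0.0000 + -5.9201, 0.0000 + 2.1547) = (-5.9201, 2.1547)
link 1: phi[1] = 160 + -55 = 105 deg
  cos(105 deg) = -0.2588, sin(105 deg) = 0.9659
  joint[2] = (-5.9201, 2.1547) + 11.2 * (-0.2588, 0.9659) = (-5.9201 + -2.8988, 2.1547 + 10.8184) = (-8.8188, 12.9731)
End effector: (-8.8188, 12.9731)

Answer: -8.8188 12.9731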